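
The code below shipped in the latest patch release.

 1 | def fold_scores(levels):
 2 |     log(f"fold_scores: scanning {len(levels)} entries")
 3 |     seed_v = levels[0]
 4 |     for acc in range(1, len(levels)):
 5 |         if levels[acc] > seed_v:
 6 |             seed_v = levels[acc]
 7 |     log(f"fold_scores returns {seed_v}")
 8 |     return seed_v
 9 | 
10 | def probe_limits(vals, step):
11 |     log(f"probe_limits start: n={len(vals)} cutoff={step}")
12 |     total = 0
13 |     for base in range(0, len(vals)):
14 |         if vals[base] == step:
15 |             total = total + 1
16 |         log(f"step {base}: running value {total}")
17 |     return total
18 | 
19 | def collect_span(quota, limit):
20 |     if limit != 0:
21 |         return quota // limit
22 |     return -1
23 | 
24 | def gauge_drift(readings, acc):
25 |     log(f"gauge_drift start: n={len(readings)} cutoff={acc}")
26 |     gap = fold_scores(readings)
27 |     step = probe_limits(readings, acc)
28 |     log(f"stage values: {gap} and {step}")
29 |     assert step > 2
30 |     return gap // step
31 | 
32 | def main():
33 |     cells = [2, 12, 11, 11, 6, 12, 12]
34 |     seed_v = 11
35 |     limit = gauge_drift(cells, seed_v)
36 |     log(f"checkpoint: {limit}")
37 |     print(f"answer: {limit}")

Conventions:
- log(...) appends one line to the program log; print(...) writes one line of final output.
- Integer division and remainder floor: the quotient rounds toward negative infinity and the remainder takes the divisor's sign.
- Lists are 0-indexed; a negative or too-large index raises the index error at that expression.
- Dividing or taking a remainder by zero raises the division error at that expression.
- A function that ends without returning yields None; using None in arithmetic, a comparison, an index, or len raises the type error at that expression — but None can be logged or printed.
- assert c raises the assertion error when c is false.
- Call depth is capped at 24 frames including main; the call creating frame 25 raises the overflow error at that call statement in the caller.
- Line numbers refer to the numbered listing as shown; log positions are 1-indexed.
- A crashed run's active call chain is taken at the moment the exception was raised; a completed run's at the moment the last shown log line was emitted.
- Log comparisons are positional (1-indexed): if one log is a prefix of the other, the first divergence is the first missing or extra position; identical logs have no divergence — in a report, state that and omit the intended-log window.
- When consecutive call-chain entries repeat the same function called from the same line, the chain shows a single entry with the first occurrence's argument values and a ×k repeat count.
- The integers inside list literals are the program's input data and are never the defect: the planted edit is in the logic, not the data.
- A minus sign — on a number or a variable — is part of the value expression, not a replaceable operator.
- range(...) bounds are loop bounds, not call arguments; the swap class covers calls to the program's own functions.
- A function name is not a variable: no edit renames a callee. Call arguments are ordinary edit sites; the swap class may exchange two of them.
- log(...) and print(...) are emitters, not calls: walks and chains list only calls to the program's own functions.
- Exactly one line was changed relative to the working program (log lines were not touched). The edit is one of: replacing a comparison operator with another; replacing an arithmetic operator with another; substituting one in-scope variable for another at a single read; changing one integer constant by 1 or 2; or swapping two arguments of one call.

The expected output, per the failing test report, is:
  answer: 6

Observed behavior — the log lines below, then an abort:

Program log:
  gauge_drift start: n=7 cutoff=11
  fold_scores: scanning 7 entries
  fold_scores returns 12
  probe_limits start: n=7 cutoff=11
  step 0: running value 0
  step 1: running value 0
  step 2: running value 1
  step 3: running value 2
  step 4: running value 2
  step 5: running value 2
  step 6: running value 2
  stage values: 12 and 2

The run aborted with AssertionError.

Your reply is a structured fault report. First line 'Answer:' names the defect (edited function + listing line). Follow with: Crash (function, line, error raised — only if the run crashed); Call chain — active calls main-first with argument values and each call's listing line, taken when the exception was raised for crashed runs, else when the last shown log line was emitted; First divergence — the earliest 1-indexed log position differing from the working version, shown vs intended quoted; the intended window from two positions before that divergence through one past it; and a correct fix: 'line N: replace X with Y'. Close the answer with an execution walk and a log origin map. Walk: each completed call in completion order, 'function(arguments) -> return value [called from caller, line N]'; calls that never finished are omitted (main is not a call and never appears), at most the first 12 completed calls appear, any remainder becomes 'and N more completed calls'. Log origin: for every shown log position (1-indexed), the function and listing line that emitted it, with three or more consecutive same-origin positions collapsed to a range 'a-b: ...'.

Answer: the defect is in gauge_drift at line 29.
Core observation: After 12 matching log lines the faulty run goes silent, while the working version continues with 'checkpoint: 6'.
Crash: gauge_drift, line 29, AssertionError.
Call chain: main -> gauge_drift([2, 12, 11, 11, 6, 12, 12], 11) (called at line 35).
First divergence: position 13 — after 12 matching lines the faulty run goes silent; intended next line 'checkpoint: 6'.
Intended log window:
  11: step 6: running value 2
  12: stage values: 12 and 2
  13: checkpoint: 6
Execution walk:
  fold_scores([2, 12, 11, 11, 6, 12, 12]) -> 12  [called from gauge_drift, line 26]
  probe_limits([2, 12, 11, 11, 6, 12, 12], 11) -> 2  [called from gauge_drift, line 27]
Log origin:
  1: from gauge_drift, line 25
  2: from fold_scores, line 2
  3: from fold_scores, line 7
  4: from probe_limits, line 11
  5-11: from probe_limits, line 16
  12: from gauge_drift, line 28
A correct fix: line 29: replace `2` with `0`.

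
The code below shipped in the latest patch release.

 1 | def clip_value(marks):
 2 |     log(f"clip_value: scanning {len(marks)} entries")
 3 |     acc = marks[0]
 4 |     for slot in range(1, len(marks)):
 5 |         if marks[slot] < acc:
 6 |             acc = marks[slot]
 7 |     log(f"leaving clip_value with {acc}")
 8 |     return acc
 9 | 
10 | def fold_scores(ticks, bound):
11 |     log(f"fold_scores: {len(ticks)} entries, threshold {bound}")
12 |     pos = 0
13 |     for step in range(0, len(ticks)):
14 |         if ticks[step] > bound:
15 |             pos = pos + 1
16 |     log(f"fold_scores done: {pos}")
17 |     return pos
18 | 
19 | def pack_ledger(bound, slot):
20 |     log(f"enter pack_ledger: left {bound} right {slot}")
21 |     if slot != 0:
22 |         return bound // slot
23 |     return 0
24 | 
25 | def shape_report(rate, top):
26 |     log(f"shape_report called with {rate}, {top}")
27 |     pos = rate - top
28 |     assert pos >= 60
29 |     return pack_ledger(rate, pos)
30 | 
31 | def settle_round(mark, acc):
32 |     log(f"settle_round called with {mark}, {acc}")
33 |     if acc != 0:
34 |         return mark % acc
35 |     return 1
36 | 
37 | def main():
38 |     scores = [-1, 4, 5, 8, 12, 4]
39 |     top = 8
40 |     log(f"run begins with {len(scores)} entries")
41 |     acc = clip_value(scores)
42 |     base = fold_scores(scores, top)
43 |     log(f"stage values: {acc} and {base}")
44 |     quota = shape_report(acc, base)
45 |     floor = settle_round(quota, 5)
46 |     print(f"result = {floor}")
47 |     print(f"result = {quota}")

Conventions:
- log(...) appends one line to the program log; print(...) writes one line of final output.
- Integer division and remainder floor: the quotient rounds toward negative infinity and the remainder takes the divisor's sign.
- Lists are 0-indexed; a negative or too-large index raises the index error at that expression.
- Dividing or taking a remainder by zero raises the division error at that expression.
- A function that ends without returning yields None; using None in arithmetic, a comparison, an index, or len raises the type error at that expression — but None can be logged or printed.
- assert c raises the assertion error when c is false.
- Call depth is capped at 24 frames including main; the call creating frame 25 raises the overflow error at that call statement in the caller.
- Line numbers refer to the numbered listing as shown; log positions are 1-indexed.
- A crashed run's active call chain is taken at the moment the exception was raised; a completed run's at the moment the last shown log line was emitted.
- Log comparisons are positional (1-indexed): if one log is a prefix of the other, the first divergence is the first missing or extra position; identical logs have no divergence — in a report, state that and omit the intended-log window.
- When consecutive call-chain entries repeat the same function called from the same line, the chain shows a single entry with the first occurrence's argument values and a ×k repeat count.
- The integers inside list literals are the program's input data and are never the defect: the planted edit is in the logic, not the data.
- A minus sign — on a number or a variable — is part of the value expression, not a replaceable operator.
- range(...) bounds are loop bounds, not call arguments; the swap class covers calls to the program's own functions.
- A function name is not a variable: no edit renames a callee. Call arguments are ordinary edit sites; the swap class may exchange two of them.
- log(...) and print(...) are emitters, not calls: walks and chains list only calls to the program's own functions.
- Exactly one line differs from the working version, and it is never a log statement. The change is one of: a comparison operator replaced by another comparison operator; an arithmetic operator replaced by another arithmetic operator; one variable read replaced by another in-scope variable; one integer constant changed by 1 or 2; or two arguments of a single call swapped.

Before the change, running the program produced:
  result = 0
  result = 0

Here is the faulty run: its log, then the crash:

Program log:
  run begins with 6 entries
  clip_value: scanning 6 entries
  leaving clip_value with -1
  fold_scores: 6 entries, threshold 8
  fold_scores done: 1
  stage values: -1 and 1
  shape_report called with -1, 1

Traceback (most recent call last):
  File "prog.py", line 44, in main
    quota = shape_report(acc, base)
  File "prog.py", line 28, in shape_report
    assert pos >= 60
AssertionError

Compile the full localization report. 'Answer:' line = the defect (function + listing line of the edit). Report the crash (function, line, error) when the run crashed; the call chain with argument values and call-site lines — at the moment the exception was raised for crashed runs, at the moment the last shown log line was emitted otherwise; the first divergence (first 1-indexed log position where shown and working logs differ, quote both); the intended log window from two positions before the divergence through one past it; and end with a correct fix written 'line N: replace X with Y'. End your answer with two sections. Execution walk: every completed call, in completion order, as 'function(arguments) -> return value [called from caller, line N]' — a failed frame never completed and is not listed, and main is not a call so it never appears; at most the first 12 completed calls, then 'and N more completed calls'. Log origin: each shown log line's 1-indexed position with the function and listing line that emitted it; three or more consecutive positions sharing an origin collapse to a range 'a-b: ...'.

Answer: the defect is in shape_report at line 28.
Key fact: Only 7 log lines were emitted before the run died; the intended continuation was 'enter pack_ledger: left -1 right -2'.
Crash: shape_report, line 28, AssertionError.
Call chain: main -> shape_report(-1, 1) (called at line 44).
First divergence: position 8; the shown log stops at 7 lines while the working version next logs 'enter pack_ledger: left -1 right -2'.
Intended log window:
  6: stage values: -1 and 1
  7: shape_report called with -1, 1
  8: enter pack_ledger: left -1 right -2
  9: settle_round called with 0, 5
Execution walk:
  clip_value([-1, 4, 5, 8, 12, 4]) -> -1  [called from main, line 41]
  fold_scores([-1, 4, 5, 8, 12, 4], 8) -> 1  [called from main, line 42]
Log origin:
  1: logged in main at line 40
  2: logged in clip_value at line 2
  3: logged in clip_value at line 7
  4: logged in fold_scores at line 11
  5: logged in fold_scores at line 16
  6: logged in main at line 43
  7: logged in shape_report at line 26
A correct fix: line 28: replace `>=` with `<=`.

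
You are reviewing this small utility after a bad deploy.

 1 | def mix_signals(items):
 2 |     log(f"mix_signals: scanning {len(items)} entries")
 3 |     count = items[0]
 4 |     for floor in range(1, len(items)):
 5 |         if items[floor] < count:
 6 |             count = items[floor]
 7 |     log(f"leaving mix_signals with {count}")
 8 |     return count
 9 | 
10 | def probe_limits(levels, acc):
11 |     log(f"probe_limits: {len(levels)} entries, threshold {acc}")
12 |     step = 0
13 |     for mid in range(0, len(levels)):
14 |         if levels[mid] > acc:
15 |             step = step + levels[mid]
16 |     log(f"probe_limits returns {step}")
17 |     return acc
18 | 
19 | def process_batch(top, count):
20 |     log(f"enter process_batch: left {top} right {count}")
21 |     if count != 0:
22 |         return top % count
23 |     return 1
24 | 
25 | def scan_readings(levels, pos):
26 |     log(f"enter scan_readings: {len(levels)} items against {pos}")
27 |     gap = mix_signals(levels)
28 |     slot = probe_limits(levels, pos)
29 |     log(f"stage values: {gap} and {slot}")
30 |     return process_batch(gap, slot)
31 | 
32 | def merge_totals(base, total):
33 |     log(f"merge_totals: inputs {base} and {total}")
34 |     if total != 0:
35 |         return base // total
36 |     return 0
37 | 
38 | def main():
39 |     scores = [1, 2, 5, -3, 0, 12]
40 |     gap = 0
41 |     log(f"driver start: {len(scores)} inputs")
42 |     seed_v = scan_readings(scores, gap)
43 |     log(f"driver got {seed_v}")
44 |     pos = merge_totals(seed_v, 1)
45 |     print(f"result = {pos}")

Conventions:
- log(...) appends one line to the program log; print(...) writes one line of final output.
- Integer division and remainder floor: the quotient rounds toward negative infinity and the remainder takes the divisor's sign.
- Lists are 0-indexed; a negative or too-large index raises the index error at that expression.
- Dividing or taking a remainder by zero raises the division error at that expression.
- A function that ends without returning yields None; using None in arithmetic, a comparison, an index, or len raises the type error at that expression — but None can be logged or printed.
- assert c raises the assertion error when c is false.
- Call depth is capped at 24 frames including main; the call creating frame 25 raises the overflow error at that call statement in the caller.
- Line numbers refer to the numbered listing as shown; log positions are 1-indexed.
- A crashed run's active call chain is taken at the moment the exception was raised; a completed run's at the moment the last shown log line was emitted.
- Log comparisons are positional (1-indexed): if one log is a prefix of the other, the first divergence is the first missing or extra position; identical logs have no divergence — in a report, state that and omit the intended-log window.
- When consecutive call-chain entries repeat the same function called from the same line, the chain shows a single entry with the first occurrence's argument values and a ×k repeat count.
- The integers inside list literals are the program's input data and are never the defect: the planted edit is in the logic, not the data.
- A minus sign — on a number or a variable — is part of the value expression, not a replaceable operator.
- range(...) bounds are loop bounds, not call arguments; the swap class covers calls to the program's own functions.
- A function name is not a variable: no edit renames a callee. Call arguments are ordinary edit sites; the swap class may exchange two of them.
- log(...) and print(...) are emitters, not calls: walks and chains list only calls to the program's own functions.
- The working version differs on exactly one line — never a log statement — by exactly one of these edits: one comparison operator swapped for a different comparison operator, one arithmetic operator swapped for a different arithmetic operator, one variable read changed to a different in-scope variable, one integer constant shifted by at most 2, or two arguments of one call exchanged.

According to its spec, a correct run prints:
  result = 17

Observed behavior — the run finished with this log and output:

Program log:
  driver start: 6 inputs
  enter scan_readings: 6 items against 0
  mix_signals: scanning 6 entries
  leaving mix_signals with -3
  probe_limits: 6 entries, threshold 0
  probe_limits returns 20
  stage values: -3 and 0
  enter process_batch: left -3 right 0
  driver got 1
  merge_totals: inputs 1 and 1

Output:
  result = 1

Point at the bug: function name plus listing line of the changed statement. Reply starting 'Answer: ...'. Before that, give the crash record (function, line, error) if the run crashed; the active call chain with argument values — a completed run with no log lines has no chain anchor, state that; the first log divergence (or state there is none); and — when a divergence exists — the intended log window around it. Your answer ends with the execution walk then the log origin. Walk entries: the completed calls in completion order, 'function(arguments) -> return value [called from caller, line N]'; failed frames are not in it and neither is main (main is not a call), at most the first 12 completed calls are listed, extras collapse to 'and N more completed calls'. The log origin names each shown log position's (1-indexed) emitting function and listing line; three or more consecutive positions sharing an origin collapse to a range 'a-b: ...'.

Answer: the defect is in probe_limits at line 17.
Key observation: Log line 7 is where behavior first shows: 'stage values: -3 and 0' appears instead of 'stage values: -3 and 20'.
Call chain: main -> merge_totals(1, 1) (called at line 44).
First divergence: position 7; shown 'stage values: -3 and 0' vs intended 'stage values: -3 and 20'.
Intended log window:
  5: probe_limits: 6 entries, threshold 0
  6: probe_limits returns 20
  7: stage values: -3 and 20
  8: enter process_batch: left -3 right 20
Execution walk:
  mix_signals([1, 2, 5, -3, 0, 12]) -> -3  [called from scan_readings, line 27]
  probe_limits([1, 2, 5, -3, 0, 12], 0) -> 0  [called from scan_readings, line 28]
  process_batch(-3, 0) -> 1  [called from scan_readings, line 30]
  scan_readings([1, 2, 5, -3, 0, 12], 0) -> 1  [called from main, line 42]
  merge_totals(1, 1) -> 1  [called from main, line 44]
Log line origins:
  1: from main, line 41
  2: from scan_readings, line 26
  3: from mix_signals, line 2
  4: from mix_signals, line 7
  5: from probe_limits, line 11
  6: from probe_limits, line 16
  7: from scan_readings, line 29
  8: from process_batch, line 20
  9: from main, line 43
  10: from merge_totals, line 33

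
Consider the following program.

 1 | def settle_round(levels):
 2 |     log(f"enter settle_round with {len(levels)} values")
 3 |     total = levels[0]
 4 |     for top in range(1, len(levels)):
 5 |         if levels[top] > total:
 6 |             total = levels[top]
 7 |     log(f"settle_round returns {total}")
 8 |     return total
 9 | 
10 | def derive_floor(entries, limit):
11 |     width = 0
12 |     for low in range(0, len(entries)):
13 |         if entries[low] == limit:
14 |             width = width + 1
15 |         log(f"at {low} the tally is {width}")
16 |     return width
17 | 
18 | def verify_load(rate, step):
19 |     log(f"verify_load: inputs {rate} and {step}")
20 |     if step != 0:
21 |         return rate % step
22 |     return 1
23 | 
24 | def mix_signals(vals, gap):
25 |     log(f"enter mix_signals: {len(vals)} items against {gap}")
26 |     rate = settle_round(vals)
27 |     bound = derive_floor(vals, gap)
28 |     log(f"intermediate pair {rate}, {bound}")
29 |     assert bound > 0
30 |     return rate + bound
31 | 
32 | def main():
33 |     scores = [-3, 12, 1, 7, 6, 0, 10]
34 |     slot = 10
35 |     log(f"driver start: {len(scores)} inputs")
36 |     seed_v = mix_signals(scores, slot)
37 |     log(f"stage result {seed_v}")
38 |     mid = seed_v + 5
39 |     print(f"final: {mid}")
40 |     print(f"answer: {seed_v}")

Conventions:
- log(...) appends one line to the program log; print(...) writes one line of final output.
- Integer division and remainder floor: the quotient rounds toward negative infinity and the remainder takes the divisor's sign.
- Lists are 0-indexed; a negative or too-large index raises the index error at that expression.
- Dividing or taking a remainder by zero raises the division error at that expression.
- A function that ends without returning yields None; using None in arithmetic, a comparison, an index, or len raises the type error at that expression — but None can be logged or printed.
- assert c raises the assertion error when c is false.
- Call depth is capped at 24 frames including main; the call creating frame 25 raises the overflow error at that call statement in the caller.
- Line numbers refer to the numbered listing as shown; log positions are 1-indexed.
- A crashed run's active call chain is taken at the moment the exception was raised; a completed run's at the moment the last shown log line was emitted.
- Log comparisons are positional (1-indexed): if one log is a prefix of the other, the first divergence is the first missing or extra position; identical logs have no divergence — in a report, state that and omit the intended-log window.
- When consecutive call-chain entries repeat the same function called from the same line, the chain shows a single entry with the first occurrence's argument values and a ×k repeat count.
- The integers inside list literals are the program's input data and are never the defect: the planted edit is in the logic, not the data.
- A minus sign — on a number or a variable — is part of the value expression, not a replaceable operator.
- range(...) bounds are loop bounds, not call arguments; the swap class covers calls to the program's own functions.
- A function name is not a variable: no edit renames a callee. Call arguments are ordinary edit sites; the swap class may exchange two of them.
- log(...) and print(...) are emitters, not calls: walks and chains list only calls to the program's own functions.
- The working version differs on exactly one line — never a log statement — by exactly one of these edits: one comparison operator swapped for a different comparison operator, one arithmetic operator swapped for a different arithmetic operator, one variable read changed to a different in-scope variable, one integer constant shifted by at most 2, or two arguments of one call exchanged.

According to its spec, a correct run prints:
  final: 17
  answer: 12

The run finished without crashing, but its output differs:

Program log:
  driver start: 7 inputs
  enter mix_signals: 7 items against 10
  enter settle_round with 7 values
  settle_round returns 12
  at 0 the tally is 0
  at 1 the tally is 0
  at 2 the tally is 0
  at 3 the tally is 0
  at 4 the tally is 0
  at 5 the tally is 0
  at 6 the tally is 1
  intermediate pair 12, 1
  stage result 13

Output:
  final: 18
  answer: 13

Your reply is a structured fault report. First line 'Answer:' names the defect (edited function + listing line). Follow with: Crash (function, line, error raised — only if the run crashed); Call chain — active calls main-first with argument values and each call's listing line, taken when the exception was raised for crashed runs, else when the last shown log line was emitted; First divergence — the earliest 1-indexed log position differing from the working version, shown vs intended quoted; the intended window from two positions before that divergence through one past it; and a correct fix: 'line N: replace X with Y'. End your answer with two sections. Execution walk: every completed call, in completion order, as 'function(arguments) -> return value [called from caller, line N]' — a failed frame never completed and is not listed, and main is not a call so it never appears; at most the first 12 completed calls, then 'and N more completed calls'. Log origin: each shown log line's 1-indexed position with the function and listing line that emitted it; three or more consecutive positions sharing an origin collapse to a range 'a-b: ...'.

Answer: the defect is in mix_signals at line 30.
Key observation: At log position 13 the runs split — shown 'stage result 13', but the working version logs 'stage result 12'.
Call chain: main.
First divergence: at position 13 the run shows 'stage result 13' where the working version logs 'stage result 12'.
Intended log window:
  11: at 6 the tally is 1
  12: intermediate pair 12, 1
  13: stage result 12
Execution walk:
  settle_round([-3, 12, 1, 7, 6, 0, 10]) -> 12  [called from mix_signals, line 26]
  derive_floor([-3, 12, 1, 7, 6, 0, 10], 10) -> 1  [called from mix_signals, line 27]
  mix_signals([-3, 12, 1, 7, 6, 0, 10], 10) -> 13  [called from main, line 36]
Log origins:
  1: logged in main at line 35
  2: logged in mix_signals at line 25
  3: logged in settle_round at line 2
  4: logged in settle_round at line 7
  5-11: logged in derive_floor at line 15
  12: logged in mix_signals at line 28
  13: logged in main at line 37
A correct fix: line 30: replace `+` with `//`.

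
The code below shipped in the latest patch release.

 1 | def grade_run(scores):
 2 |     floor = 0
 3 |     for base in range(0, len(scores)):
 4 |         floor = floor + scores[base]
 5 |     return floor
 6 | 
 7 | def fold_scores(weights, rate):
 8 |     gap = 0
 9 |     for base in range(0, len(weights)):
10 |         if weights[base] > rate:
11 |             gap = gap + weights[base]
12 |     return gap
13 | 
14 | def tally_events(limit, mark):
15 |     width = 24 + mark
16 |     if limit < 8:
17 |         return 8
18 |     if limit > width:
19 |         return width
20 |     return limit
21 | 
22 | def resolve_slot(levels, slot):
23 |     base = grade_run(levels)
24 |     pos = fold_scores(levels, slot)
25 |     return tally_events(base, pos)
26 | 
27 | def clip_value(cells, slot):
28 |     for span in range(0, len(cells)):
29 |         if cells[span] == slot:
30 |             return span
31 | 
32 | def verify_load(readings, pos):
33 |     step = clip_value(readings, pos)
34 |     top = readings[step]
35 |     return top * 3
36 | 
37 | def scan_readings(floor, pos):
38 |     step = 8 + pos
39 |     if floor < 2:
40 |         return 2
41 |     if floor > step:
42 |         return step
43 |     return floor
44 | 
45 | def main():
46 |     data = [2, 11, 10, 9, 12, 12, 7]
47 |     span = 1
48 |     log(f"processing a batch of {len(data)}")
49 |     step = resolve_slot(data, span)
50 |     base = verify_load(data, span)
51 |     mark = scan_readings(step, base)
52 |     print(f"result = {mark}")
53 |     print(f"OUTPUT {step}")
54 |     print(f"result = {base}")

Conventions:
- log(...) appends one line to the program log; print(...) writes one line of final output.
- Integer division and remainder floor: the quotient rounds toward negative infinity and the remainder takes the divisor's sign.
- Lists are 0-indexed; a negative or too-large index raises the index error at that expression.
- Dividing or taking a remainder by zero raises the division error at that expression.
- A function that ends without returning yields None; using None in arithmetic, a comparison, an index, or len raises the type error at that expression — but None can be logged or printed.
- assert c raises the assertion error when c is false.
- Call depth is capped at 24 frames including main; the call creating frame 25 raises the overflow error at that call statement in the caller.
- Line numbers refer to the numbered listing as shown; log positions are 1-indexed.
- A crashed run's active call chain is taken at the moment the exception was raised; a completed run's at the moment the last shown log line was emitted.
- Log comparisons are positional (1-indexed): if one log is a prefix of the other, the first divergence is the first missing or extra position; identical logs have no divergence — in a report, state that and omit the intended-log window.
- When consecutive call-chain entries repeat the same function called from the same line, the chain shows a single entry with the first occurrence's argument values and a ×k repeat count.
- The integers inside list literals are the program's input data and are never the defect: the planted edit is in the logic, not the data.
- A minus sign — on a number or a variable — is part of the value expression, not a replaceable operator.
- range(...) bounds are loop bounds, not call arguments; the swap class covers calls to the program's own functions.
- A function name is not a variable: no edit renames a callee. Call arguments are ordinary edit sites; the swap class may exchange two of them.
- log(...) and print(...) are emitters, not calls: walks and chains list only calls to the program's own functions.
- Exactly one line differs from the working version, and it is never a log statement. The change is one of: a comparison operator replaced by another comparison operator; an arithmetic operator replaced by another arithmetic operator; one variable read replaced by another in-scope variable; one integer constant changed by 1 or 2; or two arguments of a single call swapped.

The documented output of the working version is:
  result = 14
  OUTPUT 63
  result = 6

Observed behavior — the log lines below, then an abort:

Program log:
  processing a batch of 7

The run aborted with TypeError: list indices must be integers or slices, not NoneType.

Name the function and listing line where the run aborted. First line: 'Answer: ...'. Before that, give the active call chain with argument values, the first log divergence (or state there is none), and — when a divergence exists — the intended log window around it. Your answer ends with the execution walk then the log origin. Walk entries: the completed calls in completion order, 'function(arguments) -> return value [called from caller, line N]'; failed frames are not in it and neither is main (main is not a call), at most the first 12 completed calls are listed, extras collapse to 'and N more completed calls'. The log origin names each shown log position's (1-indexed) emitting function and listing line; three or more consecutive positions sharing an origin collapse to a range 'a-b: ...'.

Answer: the error was raised in verify_load, line 34.
The tell: The log gives no warning — it matches the intended run right up to the abort.
Call chain: main -> verify_load([2, 11, 10, 9, 12, 12, 7], 1) (called at line 50).
First divergence: none (the log streams are identical).
Execution walk:
  grade_run([2, 11, 10, 9, 12, 12, 7]) -> 63  [called from resolve_slot, line 23]
  fold_scores([2, 11, 10, 9, 12, 12, 7], 1) -> 63  [called from resolve_slot, line 24]
  tally_events(63, 63) -> 63  [called from resolve_slot, line 25]
  resolve_slot([2, 11, 10, 9, 12, 12, 7], 1) -> 63  [called from main, line 49]
  clip_value([2, 11, 10, 9, 12, 12, 7], 1) -> None  [called from verify_load, line 33]
Log line origins:
  1: from main, line 48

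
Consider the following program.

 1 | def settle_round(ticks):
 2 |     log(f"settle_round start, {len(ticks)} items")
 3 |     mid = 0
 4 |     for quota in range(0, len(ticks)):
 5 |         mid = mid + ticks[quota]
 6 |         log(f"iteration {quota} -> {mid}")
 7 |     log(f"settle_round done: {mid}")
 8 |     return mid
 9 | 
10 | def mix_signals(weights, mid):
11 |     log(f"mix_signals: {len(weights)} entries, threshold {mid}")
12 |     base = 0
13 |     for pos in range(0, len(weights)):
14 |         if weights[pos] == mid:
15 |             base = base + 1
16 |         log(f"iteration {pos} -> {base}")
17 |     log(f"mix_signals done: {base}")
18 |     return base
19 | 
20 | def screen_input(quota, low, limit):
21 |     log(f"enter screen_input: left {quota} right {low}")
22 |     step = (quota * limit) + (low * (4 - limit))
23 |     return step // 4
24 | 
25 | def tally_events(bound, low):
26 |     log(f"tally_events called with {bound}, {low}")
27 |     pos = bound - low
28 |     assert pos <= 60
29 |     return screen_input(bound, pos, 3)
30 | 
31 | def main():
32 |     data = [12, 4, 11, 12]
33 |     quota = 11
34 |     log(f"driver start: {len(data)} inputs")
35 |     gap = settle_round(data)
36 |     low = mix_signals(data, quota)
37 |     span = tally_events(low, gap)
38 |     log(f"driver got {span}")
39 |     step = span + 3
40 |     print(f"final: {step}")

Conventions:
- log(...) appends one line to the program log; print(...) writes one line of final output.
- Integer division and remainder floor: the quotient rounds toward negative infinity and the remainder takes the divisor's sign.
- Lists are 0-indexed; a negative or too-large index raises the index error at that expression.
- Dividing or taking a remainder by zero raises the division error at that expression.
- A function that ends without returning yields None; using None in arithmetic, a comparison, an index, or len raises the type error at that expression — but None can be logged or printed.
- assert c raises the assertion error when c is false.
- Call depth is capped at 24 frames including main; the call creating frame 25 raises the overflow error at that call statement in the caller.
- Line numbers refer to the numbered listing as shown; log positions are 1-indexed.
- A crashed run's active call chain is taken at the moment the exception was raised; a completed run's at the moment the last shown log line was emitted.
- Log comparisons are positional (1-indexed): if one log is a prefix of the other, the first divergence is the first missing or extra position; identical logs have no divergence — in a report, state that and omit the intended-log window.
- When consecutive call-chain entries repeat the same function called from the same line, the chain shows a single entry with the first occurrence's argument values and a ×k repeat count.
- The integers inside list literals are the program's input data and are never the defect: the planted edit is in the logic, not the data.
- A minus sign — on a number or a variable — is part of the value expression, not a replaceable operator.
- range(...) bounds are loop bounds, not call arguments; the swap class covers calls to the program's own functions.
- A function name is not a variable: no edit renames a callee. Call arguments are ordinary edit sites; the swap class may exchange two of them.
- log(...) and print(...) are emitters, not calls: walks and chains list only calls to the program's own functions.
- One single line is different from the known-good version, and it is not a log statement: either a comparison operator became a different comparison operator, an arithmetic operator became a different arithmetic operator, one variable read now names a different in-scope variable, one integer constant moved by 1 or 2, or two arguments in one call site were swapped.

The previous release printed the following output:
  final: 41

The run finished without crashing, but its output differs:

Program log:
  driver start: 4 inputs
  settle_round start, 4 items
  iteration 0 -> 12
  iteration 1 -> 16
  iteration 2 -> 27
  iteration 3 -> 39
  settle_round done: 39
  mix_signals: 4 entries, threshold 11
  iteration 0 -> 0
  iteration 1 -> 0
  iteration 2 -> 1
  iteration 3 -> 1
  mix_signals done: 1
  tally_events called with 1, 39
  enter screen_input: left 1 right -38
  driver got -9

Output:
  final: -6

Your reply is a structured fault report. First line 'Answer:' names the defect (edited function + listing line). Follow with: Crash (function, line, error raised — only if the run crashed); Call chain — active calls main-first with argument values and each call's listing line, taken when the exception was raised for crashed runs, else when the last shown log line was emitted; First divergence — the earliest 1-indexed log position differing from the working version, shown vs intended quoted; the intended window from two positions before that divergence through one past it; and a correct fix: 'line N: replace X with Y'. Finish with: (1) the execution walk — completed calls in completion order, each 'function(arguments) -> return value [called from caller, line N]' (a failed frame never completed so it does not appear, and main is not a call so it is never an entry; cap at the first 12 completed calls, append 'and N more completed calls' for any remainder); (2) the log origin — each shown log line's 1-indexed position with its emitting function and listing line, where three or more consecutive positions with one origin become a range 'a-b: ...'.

Answer: the defect is in main at line 37.
Key observation: At log position 14 the runs split — shown 'tally_events called with 1, 39', but the working version logs 'tally_events called with 39, 1'.
Call chain: main.
First divergence: at position 14 the run shows 'tally_events called with 1, 39' where the working version logs 'tally_events called with 39, 1'.
Intended log window:
  12: iteration 3 -> 1
  13: mix_signals done: 1
  14: tally_events called with 39, 1
  15: enter screen_input: left 39 right 38
Execution walk:
  settle_round([12, 4, 11, 12]) -> 39  [called from main, line 35]
  mix_signals([12, 4, 11, 12], 11) -> 1  [called from main, line 36]
  screen_input(1, -38, 3) -> -9  [called from tally_events, line 29]
  tally_events(1, 39) -> -9  [called from main, line 37]
Origin of each log line:
  1: logged in main at line 34
  2: logged in settle_round at line 2
  3-6: logged in settle_round at line 6
  7: logged in settle_round at line 7
  8: logged in mix_signals at line 11
  9-12: logged in mix_signals at line 16
  13: logged in mix_signals at line 17
  14: logged in tally_events at line 26
  15: logged in screen_input at line 21
  16: logged in main at line 38
A correct fix: line 37: replace `tally_events(low, gap)` with `tally_events(gap, low)`.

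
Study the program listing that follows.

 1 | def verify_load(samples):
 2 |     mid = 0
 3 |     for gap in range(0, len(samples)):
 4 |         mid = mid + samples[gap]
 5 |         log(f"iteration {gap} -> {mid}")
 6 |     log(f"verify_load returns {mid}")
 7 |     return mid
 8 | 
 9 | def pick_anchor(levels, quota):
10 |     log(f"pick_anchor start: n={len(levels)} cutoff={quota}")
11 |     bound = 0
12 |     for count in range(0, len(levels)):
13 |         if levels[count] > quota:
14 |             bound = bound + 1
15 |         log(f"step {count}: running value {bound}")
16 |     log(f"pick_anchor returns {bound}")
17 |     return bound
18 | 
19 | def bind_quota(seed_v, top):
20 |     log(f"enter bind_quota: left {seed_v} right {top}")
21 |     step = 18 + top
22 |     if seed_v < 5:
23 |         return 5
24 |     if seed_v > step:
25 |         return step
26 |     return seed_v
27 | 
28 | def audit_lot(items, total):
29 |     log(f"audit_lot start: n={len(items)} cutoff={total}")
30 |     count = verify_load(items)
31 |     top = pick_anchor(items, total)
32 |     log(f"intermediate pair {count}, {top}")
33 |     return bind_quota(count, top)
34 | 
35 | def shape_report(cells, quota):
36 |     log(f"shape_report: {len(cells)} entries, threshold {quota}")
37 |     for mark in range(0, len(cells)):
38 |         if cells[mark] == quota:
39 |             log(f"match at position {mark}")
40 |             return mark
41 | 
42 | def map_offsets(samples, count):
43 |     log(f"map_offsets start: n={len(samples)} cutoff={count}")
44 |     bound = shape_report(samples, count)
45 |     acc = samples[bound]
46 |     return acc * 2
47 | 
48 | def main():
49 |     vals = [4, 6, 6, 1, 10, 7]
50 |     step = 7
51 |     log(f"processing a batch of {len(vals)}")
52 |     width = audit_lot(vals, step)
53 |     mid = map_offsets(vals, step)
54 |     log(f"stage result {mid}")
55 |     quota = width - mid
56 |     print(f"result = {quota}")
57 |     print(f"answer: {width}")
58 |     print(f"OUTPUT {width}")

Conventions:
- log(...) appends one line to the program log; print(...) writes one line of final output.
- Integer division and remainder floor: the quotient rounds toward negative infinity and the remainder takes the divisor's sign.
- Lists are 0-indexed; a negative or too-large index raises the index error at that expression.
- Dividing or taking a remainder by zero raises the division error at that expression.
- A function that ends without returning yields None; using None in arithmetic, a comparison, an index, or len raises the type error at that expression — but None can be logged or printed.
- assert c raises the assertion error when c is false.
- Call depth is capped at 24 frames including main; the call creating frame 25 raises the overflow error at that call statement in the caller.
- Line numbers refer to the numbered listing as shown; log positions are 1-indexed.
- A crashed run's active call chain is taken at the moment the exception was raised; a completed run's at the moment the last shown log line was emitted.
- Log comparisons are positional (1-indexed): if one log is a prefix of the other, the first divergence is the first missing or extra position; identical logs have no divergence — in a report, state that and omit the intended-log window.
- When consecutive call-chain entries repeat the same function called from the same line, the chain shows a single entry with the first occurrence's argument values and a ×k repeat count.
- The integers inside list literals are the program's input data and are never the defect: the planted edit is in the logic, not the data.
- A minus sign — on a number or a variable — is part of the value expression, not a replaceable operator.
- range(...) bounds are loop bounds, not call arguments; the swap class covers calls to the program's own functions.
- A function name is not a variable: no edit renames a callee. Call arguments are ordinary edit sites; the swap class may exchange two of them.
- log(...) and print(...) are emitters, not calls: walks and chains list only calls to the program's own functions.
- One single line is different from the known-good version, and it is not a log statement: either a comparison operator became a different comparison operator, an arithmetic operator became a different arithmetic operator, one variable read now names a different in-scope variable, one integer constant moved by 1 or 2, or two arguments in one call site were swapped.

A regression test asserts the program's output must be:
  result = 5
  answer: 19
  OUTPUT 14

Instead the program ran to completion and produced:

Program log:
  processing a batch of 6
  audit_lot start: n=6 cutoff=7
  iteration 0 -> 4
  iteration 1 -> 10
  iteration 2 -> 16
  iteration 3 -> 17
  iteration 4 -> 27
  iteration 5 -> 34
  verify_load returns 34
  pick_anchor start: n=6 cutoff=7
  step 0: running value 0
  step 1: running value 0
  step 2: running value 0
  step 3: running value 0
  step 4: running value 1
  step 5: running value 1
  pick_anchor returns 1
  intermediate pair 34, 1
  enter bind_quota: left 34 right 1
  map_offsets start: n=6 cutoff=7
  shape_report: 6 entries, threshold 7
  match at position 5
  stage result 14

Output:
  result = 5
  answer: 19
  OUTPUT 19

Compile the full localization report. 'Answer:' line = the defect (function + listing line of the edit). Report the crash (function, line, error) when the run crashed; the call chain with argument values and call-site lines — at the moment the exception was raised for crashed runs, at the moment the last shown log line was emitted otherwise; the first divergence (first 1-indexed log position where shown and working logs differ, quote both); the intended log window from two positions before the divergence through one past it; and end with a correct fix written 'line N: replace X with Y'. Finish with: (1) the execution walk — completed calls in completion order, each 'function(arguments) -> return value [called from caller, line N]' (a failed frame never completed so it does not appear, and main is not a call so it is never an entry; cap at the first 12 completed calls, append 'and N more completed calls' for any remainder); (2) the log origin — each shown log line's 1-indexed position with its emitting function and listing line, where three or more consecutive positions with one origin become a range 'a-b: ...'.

Answer: the defect is in main at line 58.
Key observation: No log line changed; the fault shows up purely in the output.
Call chain: main.
First divergence: none (the log streams are identical).
Execution walk:
  verify_load([4, 6, 6, 1, 10, 7]) -> 34  [called from audit_lot, line 30]
  pick_anchor([4, 6, 6, 1, 10, 7], 7) -> 1  [called from audit_lot, line 31]
  bind_quota(34, 1) -> 19  [called from audit_lot, line 33]
  audit_lot([4, 6, 6, 1, 10, 7], 7) -> 19  [called from main, line 52]
  shape_report([4, 6, 6, 1, 10, 7], 7) -> 5  [called from map_offsets, line 44]
  map_offsets([4, 6, 6, 1, 10, 7], 7) -> 14  [called from main, line 53]
Log origins:
  1: from main, line 51
  2: from audit_lot, line 29
  3-8: from verify_load, line 5
  9: from verify_load, line 6
  10: from pick_anchor, line 10
  11-16: from pick_anchor, line 15
  17: from pick_anchor, line 16
  18: from audit_lot, line 32
  19: from bind_quota, line 20
  20: from map_offsets, line 43
  21: from shape_report, line 36
  22: from shape_report, line 39
  23: from main, line 54
A correct fix: line 58: replace `width` with `mid`.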